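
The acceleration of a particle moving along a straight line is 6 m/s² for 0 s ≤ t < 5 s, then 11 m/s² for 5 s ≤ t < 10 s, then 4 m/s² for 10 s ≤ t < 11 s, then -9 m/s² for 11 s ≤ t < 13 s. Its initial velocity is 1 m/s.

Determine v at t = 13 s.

72 m/s

Δv equals the area under the a-t graph; then v = v₀ + Δv.
0–5 s: 6 × 5 = 30 m/s
5–10 s: 11 × 5 = 55 m/s
10–11 s: 4 × 1 = 4 m/s
11–13 s: -9 × 2 = -18 m/s
Δv = 71 m/s, so v(13) = 1 + (71) = 72 m/s.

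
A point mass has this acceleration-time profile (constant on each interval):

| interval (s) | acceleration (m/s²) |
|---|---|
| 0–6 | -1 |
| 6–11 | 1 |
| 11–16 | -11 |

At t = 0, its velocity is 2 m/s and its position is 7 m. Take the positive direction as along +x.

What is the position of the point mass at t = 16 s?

On each constant-a segment, Δv = aΔt and Δx = v₀Δt + ½aΔt²; chain segment to segment.
0–6 s: v starts 2 m/s; Δx = 2·6 + ½·-1·6² = -6 m; v ends -4 m/s.
6–11 s: v starts -4 m/s; Δx = -4·5 + ½·1·5² = -7.5 m; v ends 1 m/s.
11–16 s: v starts 1 m/s; Δx = 1·5 + ½·-11·5² = -132.5 m; v ends -54 m/s.
x(16) = 7 + Σ Δx = -139 m.

-139 m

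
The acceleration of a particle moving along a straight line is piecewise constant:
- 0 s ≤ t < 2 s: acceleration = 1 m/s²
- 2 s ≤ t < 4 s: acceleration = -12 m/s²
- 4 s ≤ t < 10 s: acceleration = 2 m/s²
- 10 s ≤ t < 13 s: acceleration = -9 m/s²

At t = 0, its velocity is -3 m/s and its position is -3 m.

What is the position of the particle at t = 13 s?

-226.5 m

On each constant-a segment, Δv = aΔt and Δx = v₀Δt + ½aΔt²; chain segment to segment.
0–2 s: v starts -3 m/s; Δx = -3·2 + ½·1·2² = -4 m; v ends -1 m/s.
2–4 s: v starts -1 m/s; Δx = -1·2 + ½·-12·2² = -26 m; v ends -25 m/s.
4–10 s: v starts -25 m/s; Δx = -25·6 + ½·2·6² = -114 m; v ends -13 m/s.
10–13 s: v starts -13 m/s; Δx = -13·3 + ½·-9·3² = -79.5 m; v ends -40 m/s.
x(13) = -3 + Σ Δx = -226.5 m.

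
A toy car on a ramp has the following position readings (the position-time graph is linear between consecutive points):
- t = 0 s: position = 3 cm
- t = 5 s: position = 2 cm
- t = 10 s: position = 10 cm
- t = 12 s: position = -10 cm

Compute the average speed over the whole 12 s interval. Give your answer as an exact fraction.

Average speed = (total path length)/(elapsed time); on a piecewise-linear x-t graph the path length is Σ|Δx|.
0–5 s: |Δx| = |2 − 3| = 1 cm
5–10 s: |Δx| = |10 − 2| = 8 cm
10–12 s: |Δx| = |-10 − 10| = 20 cm
Total path = 29 cm; average speed = 29/12 = 29/12 cm/s.

29/12 cm/s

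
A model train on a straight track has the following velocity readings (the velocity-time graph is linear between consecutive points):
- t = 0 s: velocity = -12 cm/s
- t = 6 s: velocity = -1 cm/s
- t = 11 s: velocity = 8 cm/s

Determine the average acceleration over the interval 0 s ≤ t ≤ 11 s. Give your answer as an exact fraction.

20/11 cm/s²

Average acceleration = Δv/Δt = (8 − -12)/(11 − 0) = 20/11 cm/s².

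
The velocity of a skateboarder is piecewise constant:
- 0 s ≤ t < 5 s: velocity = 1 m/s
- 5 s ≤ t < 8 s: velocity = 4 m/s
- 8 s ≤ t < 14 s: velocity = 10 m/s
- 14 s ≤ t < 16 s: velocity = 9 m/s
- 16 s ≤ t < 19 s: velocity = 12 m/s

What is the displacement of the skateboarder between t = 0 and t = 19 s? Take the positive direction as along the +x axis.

131 m

Net displacement equals the area under the velocity-time graph (areas below the axis count negative).
0–5 s: 1 × 5 = 5 m
5–8 s: 4 × 3 = 12 m
8–14 s: 10 × 6 = 60 m
14–16 s: 9 × 2 = 18 m
16–19 s: 12 × 3 = 36 m
Net displacement = 131 m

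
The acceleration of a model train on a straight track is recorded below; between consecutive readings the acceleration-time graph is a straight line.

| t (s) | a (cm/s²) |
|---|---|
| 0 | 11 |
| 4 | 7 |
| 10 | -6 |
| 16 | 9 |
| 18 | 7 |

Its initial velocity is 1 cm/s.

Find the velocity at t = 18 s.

65 cm/s

Δv equals the area under the a-t graph; then v = v₀ + Δv.
0–4 s: ½(11 + 7)(4) = 36 cm/s
4–10 s: ½(7 + -6)(6) = 3 cm/s
10–16 s: ½(-6 + 9)(6) = 9 cm/s
16–18 s: ½(9 + 7)(2) = 16 cm/s
Δv = 64 cm/s, so v(18) = 1 + (64) = 65 cm/s.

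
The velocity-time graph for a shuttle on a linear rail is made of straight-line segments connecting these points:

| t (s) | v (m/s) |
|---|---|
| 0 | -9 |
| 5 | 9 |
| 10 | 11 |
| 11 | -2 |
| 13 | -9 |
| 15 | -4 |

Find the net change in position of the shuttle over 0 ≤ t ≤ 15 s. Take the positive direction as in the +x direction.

Net displacement equals the area under the velocity-time graph (areas below the axis count negative).
0–5 s: ½(-9 + 9)(5) = 0 m
5–10 s: ½(9 + 11)(5) = 50 m
10–11 s: ½(11 + -2)(1) = 4.5 m
11–13 s: ½(-2 + -9)(2) = -11 m
13–15 s: ½(-9 + -4)(2) = -13 m
Net displacement = 30.5 m

30.5 m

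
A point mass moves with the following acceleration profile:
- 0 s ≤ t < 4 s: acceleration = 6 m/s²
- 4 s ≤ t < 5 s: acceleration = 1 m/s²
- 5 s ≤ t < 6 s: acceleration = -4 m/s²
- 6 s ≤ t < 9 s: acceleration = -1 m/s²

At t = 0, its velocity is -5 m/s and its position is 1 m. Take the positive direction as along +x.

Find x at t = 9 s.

110 m

On each constant-a segment, Δv = aΔt and Δx = v₀Δt + ½aΔt²; chain segment to segment.
0–4 s: v starts -5 m/s; Δx = -5·4 + ½·6·4² = 28 m; v ends 19 m/s.
4–5 s: v starts 19 m/s; Δx = 19·1 + ½·1·1² = 19.5 m; v ends 20 m/s.
5–6 s: v starts 20 m/s; Δx = 20·1 + ½·-4·1² = 18 m; v ends 16 m/s.
6–9 s: v starts 16 m/s; Δx = 16·3 + ½·-1·3² = 43.5 m; v ends 13 m/s.
x(9) = 1 + Σ Δx = 110 m.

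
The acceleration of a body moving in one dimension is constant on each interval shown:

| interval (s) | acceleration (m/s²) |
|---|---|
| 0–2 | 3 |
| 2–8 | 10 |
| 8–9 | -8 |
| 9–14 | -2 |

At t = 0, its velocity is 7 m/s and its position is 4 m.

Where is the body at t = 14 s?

651 m

On each constant-a segment, Δv = aΔt and Δx = v₀Δt + ½aΔt²; chain segment to segment.
0–2 s: v starts 7 m/s; Δx = 7·2 + ½·3·2² = 20 m; v ends 13 m/s.
2–8 s: v starts 13 m/s; Δx = 13·6 + ½·10·6² = 258 m; v ends 73 m/s.
8–9 s: v starts 73 m/s; Δx = 73·1 + ½·-8·1² = 69 m; v ends 65 m/s.
9–14 s: v starts 65 m/s; Δx = 65·5 + ½·-2·5² = 300 m; v ends 55 m/s.
x(14) = 4 + Σ Δx = 651 m.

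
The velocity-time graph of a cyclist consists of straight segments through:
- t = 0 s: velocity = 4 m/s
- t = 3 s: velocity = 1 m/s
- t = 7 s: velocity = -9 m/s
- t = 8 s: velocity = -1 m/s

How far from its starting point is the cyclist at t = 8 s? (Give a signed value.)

-13.5 m

Net displacement equals the area under the velocity-time graph (areas below the axis count negative).
0–3 s: ½(4 + 1)(3) = 7.5 m
3–7 s: ½(1 + -9)(4) = -16 m
7–8 s: ½(-9 + -1)(1) = -5 m
Net displacement = -13.5 m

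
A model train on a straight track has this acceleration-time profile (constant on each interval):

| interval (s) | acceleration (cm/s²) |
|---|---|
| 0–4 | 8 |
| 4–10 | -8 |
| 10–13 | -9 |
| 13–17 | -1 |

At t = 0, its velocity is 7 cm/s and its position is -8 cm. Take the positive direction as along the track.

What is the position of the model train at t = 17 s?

On each constant-a segment, Δv = aΔt and Δx = v₀Δt + ½aΔt²; chain segment to segment.
0–4 s: v starts 7 cm/s; Δx = 7·4 + ½·8·4² = 92 cm; v ends 39 cm/s.
4–10 s: v starts 39 cm/s; Δx = 39·6 + ½·-8·6² = 90 cm; v ends -9 cm/s.
10–13 s: v starts -9 cm/s; Δx = -9·3 + ½·-9·3² = -67.5 cm; v ends -36 cm/s.
13–17 s: v starts -36 cm/s; Δx = -36·4 + ½·-1·4² = -152 cm; v ends -40 cm/s.
x(17) = -8 + Σ Δx = -45.5 cm.

-45.5 cm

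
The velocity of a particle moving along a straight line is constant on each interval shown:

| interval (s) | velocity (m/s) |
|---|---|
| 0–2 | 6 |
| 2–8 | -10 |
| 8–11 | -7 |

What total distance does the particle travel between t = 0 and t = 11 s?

93 m

Total distance travelled is ∫|v| dt — sum the magnitudes of each area piece.
0–2 s: |6| × 2 = 12 m
2–8 s: |-10| × 6 = 60 m
8–11 s: |-7| × 3 = 21 m
Total distance = 93 m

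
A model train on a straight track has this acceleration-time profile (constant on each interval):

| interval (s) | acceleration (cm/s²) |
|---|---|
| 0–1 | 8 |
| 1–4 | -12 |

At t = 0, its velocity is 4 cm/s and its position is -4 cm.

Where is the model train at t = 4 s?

On each constant-a segment, Δv = aΔt and Δx = v₀Δt + ½aΔt²; chain segment to segment.
0–1 s: v starts 4 cm/s; Δx = 4·1 + ½·8·1² = 8 cm; v ends 12 cm/s.
1–4 s: v starts 12 cm/s; Δx = 12·3 + ½·-12·3² = -18 cm; v ends -24 cm/s.
x(4) = -4 + Σ Δx = -14 cm.

-14 cm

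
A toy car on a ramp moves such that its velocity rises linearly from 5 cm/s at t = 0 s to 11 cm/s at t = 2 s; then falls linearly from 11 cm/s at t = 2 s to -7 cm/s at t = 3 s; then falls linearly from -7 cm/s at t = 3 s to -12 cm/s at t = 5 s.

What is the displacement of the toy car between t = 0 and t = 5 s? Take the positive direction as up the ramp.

Displacement is the signed area under the v-t curve.
0–2 s: ½(5 + 11)(2) = 16 cm
2–3 s: ½(11 + -7)(1) = 2 cm
3–5 s: ½(-7 + -12)(2) = -19 cm
Net displacement = -1 cm

-1 cm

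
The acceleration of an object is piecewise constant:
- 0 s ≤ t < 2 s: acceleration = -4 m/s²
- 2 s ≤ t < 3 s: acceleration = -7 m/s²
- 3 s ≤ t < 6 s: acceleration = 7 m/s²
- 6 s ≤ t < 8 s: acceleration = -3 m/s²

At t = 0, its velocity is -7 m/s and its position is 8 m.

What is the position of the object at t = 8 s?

-75 m

On each constant-a segment, Δv = aΔt and Δx = v₀Δt + ½aΔt²; chain segment to segment.
0–2 s: v starts -7 m/s; Δx = -7·2 + ½·-4·2² = -22 m; v ends -15 m/s.
2–3 s: v starts -15 m/s; Δx = -15·1 + ½·-7·1² = -18.5 m; v ends -22 m/s.
3–6 s: v starts -22 m/s; Δx = -22·3 + ½·7·3² = -34.5 m; v ends -1 m/s.
6–8 s: v starts -1 m/s; Δx = -1·2 + ½·-3·2² = -8 m; v ends -7 m/s.
x(8) = 8 + Σ Δx = -75 m.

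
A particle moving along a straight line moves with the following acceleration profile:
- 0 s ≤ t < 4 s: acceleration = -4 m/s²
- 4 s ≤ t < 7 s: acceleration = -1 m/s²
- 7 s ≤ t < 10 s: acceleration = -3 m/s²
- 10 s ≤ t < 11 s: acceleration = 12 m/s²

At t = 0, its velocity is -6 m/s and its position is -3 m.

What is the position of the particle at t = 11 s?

On each constant-a segment, Δv = aΔt and Δx = v₀Δt + ½aΔt²; chain segment to segment.
0–4 s: v starts -6 m/s; Δx = -6·4 + ½·-4·4² = -56 m; v ends -22 m/s.
4–7 s: v starts -22 m/s; Δx = -22·3 + ½·-1·3² = -70.5 m; v ends -25 m/s.
7–10 s: v starts -25 m/s; Δx = -25·3 + ½·-3·3² = -88.5 m; v ends -34 m/s.
10–11 s: v starts -34 m/s; Δx = -34·1 + ½·12·1² = -28 m; v ends -22 m/s.
x(11) = -3 + Σ Δx = -246 m.

-246 m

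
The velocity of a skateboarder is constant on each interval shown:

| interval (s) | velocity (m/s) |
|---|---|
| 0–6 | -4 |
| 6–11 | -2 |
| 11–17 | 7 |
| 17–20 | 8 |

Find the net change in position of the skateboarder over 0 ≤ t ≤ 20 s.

32 m

Displacement is the signed area under the v-t curve.
0–6 s: -4 × 6 = -24 m
6–11 s: -2 × 5 = -10 m
11–17 s: 7 × 6 = 42 m
17–20 s: 8 × 3 = 24 m
Net displacement = 32 m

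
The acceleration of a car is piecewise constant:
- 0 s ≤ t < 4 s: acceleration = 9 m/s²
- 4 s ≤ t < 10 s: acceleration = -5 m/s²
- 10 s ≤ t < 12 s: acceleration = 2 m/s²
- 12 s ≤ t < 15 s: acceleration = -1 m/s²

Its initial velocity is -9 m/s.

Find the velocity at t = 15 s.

-2 m/s

Δv equals the area under the a-t graph; then v = v₀ + Δv.
0–4 s: 9 × 4 = 36 m/s
4–10 s: -5 × 6 = -30 m/s
10–12 s: 2 × 2 = 4 m/s
12–15 s: -1 × 3 = -3 m/s
Δv = 7 m/s, so v(15) = -9 + (7) = -2 m/s.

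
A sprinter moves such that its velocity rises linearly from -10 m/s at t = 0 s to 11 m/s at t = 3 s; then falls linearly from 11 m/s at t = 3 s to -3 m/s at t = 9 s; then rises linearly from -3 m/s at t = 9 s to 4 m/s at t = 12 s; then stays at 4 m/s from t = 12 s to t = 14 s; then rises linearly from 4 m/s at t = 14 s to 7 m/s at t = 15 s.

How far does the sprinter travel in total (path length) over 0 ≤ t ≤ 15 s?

Distance (not displacement) is the total path length: add the absolute areas under v-t.
0–3 s: v = 0 at t = 10/7 s; triangle areas 50/7 + 121/14 = 221/14 m
3–9 s: v = 0 at t = 54/7 s; triangle areas 363/14 + 27/14 = 195/7 m
9–12 s: v = 0 at t = 72/7 s; triangle areas 27/14 + 24/7 = 75/14 m
12–14 s: |4| × 2 = 8 m
14–15 s: |½(4 + 7)(1)| = 5.5 m
Total distance = 62.5 m

62.5 m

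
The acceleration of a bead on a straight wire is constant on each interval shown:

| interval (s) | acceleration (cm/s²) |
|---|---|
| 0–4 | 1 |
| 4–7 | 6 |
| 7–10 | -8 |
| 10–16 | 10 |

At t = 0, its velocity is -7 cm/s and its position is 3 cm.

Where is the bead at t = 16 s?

136 cm

On each constant-a segment, Δv = aΔt and Δx = v₀Δt + ½aΔt²; chain segment to segment.
0–4 s: v starts -7 cm/s; Δx = -7·4 + ½·1·4² = -20 cm; v ends -3 cm/s.
4–7 s: v starts -3 cm/s; Δx = -3·3 + ½·6·3² = 18 cm; v ends 15 cm/s.
7–10 s: v starts 15 cm/s; Δx = 15·3 + ½·-8·3² = 9 cm; v ends -9 cm/s.
10–16 s: v starts -9 cm/s; Δx = -9·6 + ½·10·6² = 126 cm; v ends 51 cm/s.
x(16) = 3 + Σ Δx = 136 cm.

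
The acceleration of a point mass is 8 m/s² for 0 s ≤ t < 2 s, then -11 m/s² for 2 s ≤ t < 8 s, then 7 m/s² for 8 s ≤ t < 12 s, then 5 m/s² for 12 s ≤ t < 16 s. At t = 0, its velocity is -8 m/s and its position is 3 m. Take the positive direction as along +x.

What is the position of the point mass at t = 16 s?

On each constant-a segment, Δv = aΔt and Δx = v₀Δt + ½aΔt²; chain segment to segment.
0–2 s: v starts -8 m/s; Δx = -8·2 + ½·8·2² = 0 m; v ends 8 m/s.
2–8 s: v starts 8 m/s; Δx = 8·6 + ½·-11·6² = -150 m; v ends -58 m/s.
8–12 s: v starts -58 m/s; Δx = -58·4 + ½·7·4² = -176 m; v ends -30 m/s.
12–16 s: v starts -30 m/s; Δx = -30·4 + ½·5·4² = -80 m; v ends -10 m/s.
x(16) = 3 + Σ Δx = -403 m.

-403 m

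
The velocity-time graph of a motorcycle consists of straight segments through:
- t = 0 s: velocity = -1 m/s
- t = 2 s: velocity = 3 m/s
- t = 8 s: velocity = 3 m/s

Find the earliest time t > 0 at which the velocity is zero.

t = 0.5 s

v changes sign on 0–2 s (from -1 to 3); the graph is linear there, so v = 0 at t = 0 + (1)·(2 − 0)/(3 − -1) = 0.5 s.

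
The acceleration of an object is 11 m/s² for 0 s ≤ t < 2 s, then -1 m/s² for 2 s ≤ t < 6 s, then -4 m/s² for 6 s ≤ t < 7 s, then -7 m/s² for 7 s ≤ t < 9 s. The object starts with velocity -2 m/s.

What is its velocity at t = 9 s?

-2 m/s

Δv equals the area under the a-t graph; then v = v₀ + Δv.
0–2 s: 11 × 2 = 22 m/s
2–6 s: -1 × 4 = -4 m/s
6–7 s: -4 × 1 = -4 m/s
7–9 s: -7 × 2 = -14 m/s
Δv = 0 m/s, so v(9) = -2 + (0) = -2 m/s.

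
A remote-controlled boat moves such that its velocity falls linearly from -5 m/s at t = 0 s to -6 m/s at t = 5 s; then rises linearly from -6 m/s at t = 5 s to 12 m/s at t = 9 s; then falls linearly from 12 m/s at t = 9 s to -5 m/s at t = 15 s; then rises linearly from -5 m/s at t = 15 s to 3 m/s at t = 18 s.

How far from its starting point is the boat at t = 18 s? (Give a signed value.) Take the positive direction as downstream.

2.5 m

Net displacement equals the area under the velocity-time graph (areas below the axis count negative).
0–5 s: ½(-5 + -6)(5) = -27.5 m
5–9 s: ½(-6 + 12)(4) = 12 m
9–15 s: ½(12 + -5)(6) = 21 m
15–18 s: ½(-5 + 3)(3) = -3 m
Net displacement = 2.5 m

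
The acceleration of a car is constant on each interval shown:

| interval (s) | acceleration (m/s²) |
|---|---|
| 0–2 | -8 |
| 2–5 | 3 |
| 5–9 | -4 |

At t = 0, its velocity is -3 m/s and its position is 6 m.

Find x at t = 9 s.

On each constant-a segment, Δv = aΔt and Δx = v₀Δt + ½aΔt²; chain segment to segment.
0–2 s: v starts -3 m/s; Δx = -3·2 + ½·-8·2² = -22 m; v ends -19 m/s.
2–5 s: v starts -19 m/s; Δx = -19·3 + ½·3·3² = -43.5 m; v ends -10 m/s.
5–9 s: v starts -10 m/s; Δx = -10·4 + ½·-4·4² = -72 m; v ends -26 m/s.
x(9) = 6 + Σ Δx = -131.5 m.

-131.5 m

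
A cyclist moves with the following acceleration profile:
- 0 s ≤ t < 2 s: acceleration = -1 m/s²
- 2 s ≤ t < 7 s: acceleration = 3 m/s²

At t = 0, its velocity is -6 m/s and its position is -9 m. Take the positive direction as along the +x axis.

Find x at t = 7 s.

-25.5 m

On each constant-a segment, Δv = aΔt and Δx = v₀Δt + ½aΔt²; chain segment to segment.
0–2 s: v starts -6 m/s; Δx = -6·2 + ½·-1·2² = -14 m; v ends -8 m/s.
2–7 s: v starts -8 m/s; Δx = -8·5 + ½·3·5² = -2.5 m; v ends 7 m/s.
x(7) = -9 + Σ Δx = -25.5 m.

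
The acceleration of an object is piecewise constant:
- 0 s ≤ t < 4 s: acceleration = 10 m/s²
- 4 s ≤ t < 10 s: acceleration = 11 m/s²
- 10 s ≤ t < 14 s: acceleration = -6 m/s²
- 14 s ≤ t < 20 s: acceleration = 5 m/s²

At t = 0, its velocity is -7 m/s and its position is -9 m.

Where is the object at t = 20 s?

1327 m

On each constant-a segment, Δv = aΔt and Δx = v₀Δt + ½aΔt²; chain segment to segment.
0–4 s: v starts -7 m/s; Δx = -7·4 + ½·10·4² = 52 m; v ends 33 m/s.
4–10 s: v starts 33 m/s; Δx = 33·6 + ½·11·6² = 396 m; v ends 99 m/s.
10–14 s: v starts 99 m/s; Δx = 99·4 + ½·-6·4² = 348 m; v ends 75 m/s.
14–20 s: v starts 75 m/s; Δx = 75·6 + ½·5·6² = 540 m; v ends 105 m/s.
x(20) = -9 + Σ Δx = 1327 m.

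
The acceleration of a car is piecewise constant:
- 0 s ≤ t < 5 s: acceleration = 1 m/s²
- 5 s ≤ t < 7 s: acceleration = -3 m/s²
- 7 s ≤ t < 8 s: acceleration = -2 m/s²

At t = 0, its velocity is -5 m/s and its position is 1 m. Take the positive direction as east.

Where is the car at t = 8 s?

On each constant-a segment, Δv = aΔt and Δx = v₀Δt + ½aΔt²; chain segment to segment.
0–5 s: v starts -5 m/s; Δx = -5·5 + ½·1·5² = -12.5 m; v ends 0 m/s.
5–7 s: v starts 0 m/s; Δx = 0·2 + ½·-3·2² = -6 m; v ends -6 m/s.
7–8 s: v starts -6 m/s; Δx = -6·1 + ½·-2·1² = -7 m; v ends -8 m/s.
x(8) = 1 + Σ Δx = -24.5 m.

-24.5 m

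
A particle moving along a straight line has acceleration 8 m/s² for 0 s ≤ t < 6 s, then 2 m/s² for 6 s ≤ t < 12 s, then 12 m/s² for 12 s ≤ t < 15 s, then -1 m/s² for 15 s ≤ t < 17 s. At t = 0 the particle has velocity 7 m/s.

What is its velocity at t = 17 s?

Δv equals the area under the a-t graph; then v = v₀ + Δv.
0–6 s: 8 × 6 = 48 m/s
6–12 s: 2 × 6 = 12 m/s
12–15 s: 12 × 3 = 36 m/s
15–17 s: -1 × 2 = -2 m/s
Δv = 94 m/s, so v(17) = 7 + (94) = 101 m/s.

101 m/s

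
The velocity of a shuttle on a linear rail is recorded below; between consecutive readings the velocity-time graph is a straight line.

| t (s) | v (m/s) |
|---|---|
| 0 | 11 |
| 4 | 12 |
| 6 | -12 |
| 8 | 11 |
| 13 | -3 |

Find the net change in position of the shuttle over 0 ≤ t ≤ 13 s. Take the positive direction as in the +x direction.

65 m

Net displacement equals the area under the velocity-time graph (areas below the axis count negative).
0–4 s: ½(11 + 12)(4) = 46 m
4–6 s: ½(12 + -12)(2) = 0 m
6–8 s: ½(-12 + 11)(2) = -1 m
8–13 s: ½(11 + -3)(5) = 20 m
Net displacement = 65 m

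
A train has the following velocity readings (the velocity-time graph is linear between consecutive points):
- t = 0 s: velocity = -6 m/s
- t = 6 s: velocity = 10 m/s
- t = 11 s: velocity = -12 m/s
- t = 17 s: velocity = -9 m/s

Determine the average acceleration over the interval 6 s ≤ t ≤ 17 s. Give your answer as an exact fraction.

-19/11 m/s²

Average acceleration = Δv/Δt = (-9 − 10)/(17 − 6) = -19/11 m/s².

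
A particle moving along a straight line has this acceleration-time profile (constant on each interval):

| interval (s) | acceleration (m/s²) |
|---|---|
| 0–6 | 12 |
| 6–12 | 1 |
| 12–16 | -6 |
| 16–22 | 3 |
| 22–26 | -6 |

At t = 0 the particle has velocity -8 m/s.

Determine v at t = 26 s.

Δv equals the area under the a-t graph; then v = v₀ + Δv.
0–6 s: 12 × 6 = 72 m/s
6–12 s: 1 × 6 = 6 m/s
12–16 s: -6 × 4 = -24 m/s
16–22 s: 3 × 6 = 18 m/s
22–26 s: -6 × 4 = -24 m/s
Δv = 48 m/s, so v(26) = -8 + (48) = 40 m/s.

40 m/s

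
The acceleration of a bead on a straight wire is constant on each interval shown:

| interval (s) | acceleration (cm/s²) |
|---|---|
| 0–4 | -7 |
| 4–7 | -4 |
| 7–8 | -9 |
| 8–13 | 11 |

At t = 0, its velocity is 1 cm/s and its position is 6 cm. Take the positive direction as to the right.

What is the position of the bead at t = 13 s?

On each constant-a segment, Δv = aΔt and Δx = v₀Δt + ½aΔt²; chain segment to segment.
0–4 s: v starts 1 cm/s; Δx = 1·4 + ½·-7·4² = -52 cm; v ends -27 cm/s.
4–7 s: v starts -27 cm/s; Δx = -27·3 + ½·-4·3² = -99 cm; v ends -39 cm/s.
7–8 s: v starts -39 cm/s; Δx = -39·1 + ½·-9·1² = -43.5 cm; v ends -48 cm/s.
8–13 s: v starts -48 cm/s; Δx = -48·5 + ½·11·5² = -102.5 cm; v ends 7 cm/s.
x(13) = 6 + Σ Δx = -291 cm.

-291 cm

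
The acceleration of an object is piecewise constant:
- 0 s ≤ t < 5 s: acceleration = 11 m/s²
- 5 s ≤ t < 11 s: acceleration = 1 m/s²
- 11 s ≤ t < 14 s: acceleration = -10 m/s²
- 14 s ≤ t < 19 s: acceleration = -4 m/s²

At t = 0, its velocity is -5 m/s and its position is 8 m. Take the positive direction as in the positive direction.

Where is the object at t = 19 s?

641.5 m

On each constant-a segment, Δv = aΔt and Δx = v₀Δt + ½aΔt²; chain segment to segment.
0–5 s: v starts -5 m/s; Δx = -5·5 + ½·11·5² = 112.5 m; v ends 50 m/s.
5–11 s: v starts 50 m/s; Δx = 50·6 + ½·1·6² = 318 m; v ends 56 m/s.
11–14 s: v starts 56 m/s; Δx = 56·3 + ½·-10·3² = 123 m; v ends 26 m/s.
14–19 s: v starts 26 m/s; Δx = 26·5 + ½·-4·5² = 80 m; v ends 6 m/s.
x(19) = 8 + Σ Δx = 641.5 m.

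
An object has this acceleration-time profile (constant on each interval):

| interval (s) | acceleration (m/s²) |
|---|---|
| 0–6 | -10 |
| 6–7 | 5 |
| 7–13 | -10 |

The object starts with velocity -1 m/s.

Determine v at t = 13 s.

-116 m/s

Δv equals the area under the a-t graph; then v = v₀ + Δv.
0–6 s: -10 × 6 = -60 m/s
6–7 s: 5 × 1 = 5 m/s
7–13 s: -10 × 6 = -60 m/s
Δv = -115 m/s, so v(13) = -1 + (-115) = -116 m/s.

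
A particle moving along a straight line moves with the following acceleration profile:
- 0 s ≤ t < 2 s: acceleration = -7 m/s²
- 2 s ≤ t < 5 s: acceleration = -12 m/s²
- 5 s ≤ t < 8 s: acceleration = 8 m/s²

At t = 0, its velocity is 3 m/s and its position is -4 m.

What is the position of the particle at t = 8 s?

On each constant-a segment, Δv = aΔt and Δx = v₀Δt + ½aΔt²; chain segment to segment.
0–2 s: v starts 3 m/s; Δx = 3·2 + ½·-7·2² = -8 m; v ends -11 m/s.
2–5 s: v starts -11 m/s; Δx = -11·3 + ½·-12·3² = -87 m; v ends -47 m/s.
5–8 s: v starts -47 m/s; Δx = -47·3 + ½·8·3² = -105 m; v ends -23 m/s.
x(8) = -4 + Σ Δx = -204 m.

-204 m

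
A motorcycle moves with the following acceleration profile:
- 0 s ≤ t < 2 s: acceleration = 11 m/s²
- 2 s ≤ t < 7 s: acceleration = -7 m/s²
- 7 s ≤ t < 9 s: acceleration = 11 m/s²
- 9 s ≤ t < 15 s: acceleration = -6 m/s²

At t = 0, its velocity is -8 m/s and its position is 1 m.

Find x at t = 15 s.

On each constant-a segment, Δv = aΔt and Δx = v₀Δt + ½aΔt²; chain segment to segment.
0–2 s: v starts -8 m/s; Δx = -8·2 + ½·11·2² = 6 m; v ends 14 m/s.
2–7 s: v starts 14 m/s; Δx = 14·5 + ½·-7·5² = -17.5 m; v ends -21 m/s.
7–9 s: v starts -21 m/s; Δx = -21·2 + ½·11·2² = -20 m; v ends 1 m/s.
9–15 s: v starts 1 m/s; Δx = 1·6 + ½·-6·6² = -102 m; v ends -35 m/s.
x(15) = 1 + Σ Δx = -132.5 m.

-132.5 m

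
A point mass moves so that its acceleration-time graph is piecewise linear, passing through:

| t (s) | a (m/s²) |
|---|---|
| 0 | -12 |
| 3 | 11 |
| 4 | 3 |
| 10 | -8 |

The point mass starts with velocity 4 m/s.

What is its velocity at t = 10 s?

Δv equals the area under the a-t graph; then v = v₀ + Δv.
0–3 s: ½(-12 + 11)(3) = -1.5 m/s
3–4 s: ½(11 + 3)(1) = 7 m/s
4–10 s: ½(3 + -8)(6) = -15 m/s
Δv = -9.5 m/s, so v(10) = 4 + (-9.5) = -5.5 m/s.

-5.5 m/s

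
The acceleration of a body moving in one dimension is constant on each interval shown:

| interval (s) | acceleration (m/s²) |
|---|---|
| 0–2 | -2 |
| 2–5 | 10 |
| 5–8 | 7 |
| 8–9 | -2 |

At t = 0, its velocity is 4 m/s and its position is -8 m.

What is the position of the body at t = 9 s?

On each constant-a segment, Δv = aΔt and Δx = v₀Δt + ½aΔt²; chain segment to segment.
0–2 s: v starts 4 m/s; Δx = 4·2 + ½·-2·2² = 4 m; v ends 0 m/s.
2–5 s: v starts 0 m/s; Δx = 0·3 + ½·10·3² = 45 m; v ends 30 m/s.
5–8 s: v starts 30 m/s; Δx = 30·3 + ½·7·3² = 121.5 m; v ends 51 m/s.
8–9 s: v starts 51 m/s; Δx = 51·1 + ½·-2·1² = 50 m; v ends 49 m/s.
x(9) = -8 + Σ Δx = 212.5 m.

212.5 m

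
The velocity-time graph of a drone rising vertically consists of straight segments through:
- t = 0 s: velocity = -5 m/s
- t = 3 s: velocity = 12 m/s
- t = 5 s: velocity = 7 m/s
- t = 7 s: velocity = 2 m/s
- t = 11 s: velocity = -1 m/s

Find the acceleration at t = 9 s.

-0.75 m/s²

Acceleration is the slope of the v-t graph on 7–11 s: (-1 − 2)/(11 − 7) = -0.75 m/s².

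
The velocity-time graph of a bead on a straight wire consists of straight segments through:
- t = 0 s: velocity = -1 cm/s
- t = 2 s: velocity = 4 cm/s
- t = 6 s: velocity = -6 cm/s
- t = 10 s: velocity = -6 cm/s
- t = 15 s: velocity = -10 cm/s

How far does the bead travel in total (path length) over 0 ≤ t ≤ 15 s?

77.8 cm

Total distance travelled is ∫|v| dt — sum the magnitudes of each area piece.
0–2 s: v = 0 at t = 0.4 s; triangle areas 0.2 + 3.2 = 3.4 cm
2–6 s: v = 0 at t = 3.6 s; triangle areas 3.2 + 7.2 = 10.4 cm
6–10 s: |-6| × 4 = 24 cm
10–15 s: |½(-6 + -10)(5)| = 40 cm
Total distance = 77.8 cm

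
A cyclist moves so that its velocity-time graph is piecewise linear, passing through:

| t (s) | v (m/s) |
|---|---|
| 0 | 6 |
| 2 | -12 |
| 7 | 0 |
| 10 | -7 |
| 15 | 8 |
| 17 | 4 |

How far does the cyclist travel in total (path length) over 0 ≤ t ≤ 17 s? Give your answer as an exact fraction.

Total distance travelled is ∫|v| dt — sum the magnitudes of each area piece.
0–2 s: v = 0 at t = 2/3 s; triangle areas 2 + 8 = 10 m
2–7 s: |½(-12 + 0)(5)| = 30 m
7–10 s: |½(0 + -7)(3)| = 10.5 m
10–15 s: v = 0 at t = 37/3 s; triangle areas 49/6 + 32/3 = 113/6 m
15–17 s: |½(8 + 4)(2)| = 12 m
Total distance = 244/3 m

244/3 m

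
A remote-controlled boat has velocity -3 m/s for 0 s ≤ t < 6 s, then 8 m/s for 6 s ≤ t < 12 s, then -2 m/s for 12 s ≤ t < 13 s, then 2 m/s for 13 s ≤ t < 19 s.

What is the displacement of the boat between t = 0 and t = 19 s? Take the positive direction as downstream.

40 m

Net displacement equals the area under the velocity-time graph (areas below the axis count negative).
0–6 s: -3 × 6 = -18 m
6–12 s: 8 × 6 = 48 m
12–13 s: -2 × 1 = -2 m
13–19 s: 2 × 6 = 12 m
Net displacement = 40 m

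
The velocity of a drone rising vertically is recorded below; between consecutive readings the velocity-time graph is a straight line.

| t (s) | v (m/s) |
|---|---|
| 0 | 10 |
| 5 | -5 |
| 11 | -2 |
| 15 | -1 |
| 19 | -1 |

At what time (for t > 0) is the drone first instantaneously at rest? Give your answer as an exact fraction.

v changes sign on 0–5 s (from 10 to -5); the graph is linear there, so v = 0 at t = 0 + (-10)·(5 − 0)/(-5 − 10) = 10/3 s.

t = 10/3 s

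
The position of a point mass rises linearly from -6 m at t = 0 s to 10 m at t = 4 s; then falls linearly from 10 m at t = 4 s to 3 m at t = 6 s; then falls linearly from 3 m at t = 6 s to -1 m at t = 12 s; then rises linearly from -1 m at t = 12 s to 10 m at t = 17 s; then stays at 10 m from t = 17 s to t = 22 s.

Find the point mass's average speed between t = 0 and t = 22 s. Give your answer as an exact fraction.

Average speed = (total path length)/(elapsed time); on a piecewise-linear x-t graph the path length is Σ|Δx|.
0–4 s: |Δx| = |10 − -6| = 16 m
4–6 s: |Δx| = |3 − 10| = 7 m
6–12 s: |Δx| = |-1 − 3| = 4 m
12–17 s: |Δx| = |10 − -1| = 11 m
17–22 s: |Δx| = |10 − 10| = 0 m
Total path = 38 m; average speed = 38/22 = 19/11 m/s.

19/11 m/s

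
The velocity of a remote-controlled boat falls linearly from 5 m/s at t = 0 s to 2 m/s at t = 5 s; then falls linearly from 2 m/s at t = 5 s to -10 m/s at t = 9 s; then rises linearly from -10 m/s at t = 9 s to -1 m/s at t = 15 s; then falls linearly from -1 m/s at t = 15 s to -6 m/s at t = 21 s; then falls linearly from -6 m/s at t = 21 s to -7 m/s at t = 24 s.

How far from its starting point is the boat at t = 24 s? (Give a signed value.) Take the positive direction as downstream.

Displacement is the signed area under the v-t curve.
0–5 s: ½(5 + 2)(5) = 17.5 m
5–9 s: ½(2 + -10)(4) = -16 m
9–15 s: ½(-10 + -1)(6) = -33 m
15–21 s: ½(-1 + -6)(6) = -21 m
21–24 s: ½(-6 + -7)(3) = -19.5 m
Net displacement = -72 m

-72 m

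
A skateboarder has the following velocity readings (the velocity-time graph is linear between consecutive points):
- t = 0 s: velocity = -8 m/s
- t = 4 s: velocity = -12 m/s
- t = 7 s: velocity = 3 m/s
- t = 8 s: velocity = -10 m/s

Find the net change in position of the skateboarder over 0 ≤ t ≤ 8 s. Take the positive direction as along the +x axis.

-57 m

Displacement is the signed area under the v-t curve.
0–4 s: ½(-8 + -12)(4) = -40 m
4–7 s: ½(-12 + 3)(3) = -13.5 m
7–8 s: ½(3 + -10)(1) = -3.5 m
Net displacement = -57 m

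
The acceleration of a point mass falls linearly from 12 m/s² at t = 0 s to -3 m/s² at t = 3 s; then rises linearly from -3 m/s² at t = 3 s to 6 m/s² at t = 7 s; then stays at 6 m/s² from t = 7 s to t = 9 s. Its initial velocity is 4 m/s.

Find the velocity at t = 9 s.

Δv equals the area under the a-t graph; then v = v₀ + Δv.
0–3 s: ½(12 + -3)(3) = 13.5 m/s
3–7 s: ½(-3 + 6)(4) = 6 m/s
7–9 s: 6 × 2 = 12 m/s
Δv = 31.5 m/s, so v(9) = 4 + (31.5) = 35.5 m/s.

35.5 m/s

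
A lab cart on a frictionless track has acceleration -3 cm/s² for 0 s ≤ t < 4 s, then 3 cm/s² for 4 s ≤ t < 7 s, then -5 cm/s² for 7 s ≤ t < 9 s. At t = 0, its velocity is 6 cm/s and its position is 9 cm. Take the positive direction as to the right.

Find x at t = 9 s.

0.5 cm

On each constant-a segment, Δv = aΔt and Δx = v₀Δt + ½aΔt²; chain segment to segment.
0–4 s: v starts 6 cm/s; Δx = 6·4 + ½·-3·4² = 0 cm; v ends -6 cm/s.
4–7 s: v starts -6 cm/s; Δx = -6·3 + ½·3·3² = -4.5 cm; v ends 3 cm/s.
7–9 s: v starts 3 cm/s; Δx = 3·2 + ½·-5·2² = -4 cm; v ends -7 cm/s.
x(9) = 9 + Σ Δx = 0.5 cm.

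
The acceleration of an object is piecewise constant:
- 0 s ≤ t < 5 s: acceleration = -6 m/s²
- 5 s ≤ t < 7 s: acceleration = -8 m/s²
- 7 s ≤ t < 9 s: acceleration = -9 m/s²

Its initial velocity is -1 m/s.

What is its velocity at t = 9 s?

Δv equals the area under the a-t graph; then v = v₀ + Δv.
0–5 s: -6 × 5 = -30 m/s
5–7 s: -8 × 2 = -16 m/s
7–9 s: -9 × 2 = -18 m/s
Δv = -64 m/s, so v(9) = -1 + (-64) = -65 m/s.

-65 m/s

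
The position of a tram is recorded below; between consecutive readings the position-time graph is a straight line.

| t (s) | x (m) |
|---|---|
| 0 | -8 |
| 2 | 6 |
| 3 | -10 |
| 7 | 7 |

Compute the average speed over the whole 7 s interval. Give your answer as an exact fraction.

47/7 m/s

Average speed = (total path length)/(elapsed time); on a piecewise-linear x-t graph the path length is Σ|Δx|.
0–2 s: |Δx| = |6 − -8| = 14 m
2–3 s: |Δx| = |-10 − 6| = 16 m
3–7 s: |Δx| = |7 − -10| = 17 m
Total path = 47 m; average speed = 47/7 = 47/7 m/s.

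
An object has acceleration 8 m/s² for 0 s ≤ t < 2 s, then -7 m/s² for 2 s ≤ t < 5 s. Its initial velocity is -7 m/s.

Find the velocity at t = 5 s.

Δv equals the area under the a-t graph; then v = v₀ + Δv.
0–2 s: 8 × 2 = 16 m/s
2–5 s: -7 × 3 = -21 m/s
Δv = -5 m/s, so v(5) = -7 + (-5) = -12 m/s.

-12 m/s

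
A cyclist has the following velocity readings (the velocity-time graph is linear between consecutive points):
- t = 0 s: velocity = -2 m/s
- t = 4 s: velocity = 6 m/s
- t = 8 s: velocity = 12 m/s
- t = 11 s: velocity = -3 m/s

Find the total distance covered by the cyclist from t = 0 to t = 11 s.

61.3 m

Total distance travelled is ∫|v| dt — sum the magnitudes of each area piece.
0–4 s: v = 0 at t = 1 s; triangle areas 1 + 9 = 10 m
4–8 s: |½(6 + 12)(4)| = 36 m
8–11 s: v = 0 at t = 10.4 s; triangle areas 14.4 + 0.9 = 15.3 m
Total distance = 61.3 m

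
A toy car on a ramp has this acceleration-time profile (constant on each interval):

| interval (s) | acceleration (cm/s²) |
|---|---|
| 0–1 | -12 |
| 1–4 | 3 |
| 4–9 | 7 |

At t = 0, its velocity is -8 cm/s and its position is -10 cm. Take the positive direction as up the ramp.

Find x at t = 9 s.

-38 cm

On each constant-a segment, Δv = aΔt and Δx = v₀Δt + ½aΔt²; chain segment to segment.
0–1 s: v starts -8 cm/s; Δx = -8·1 + ½·-12·1² = -14 cm; v ends -20 cm/s.
1–4 s: v starts -20 cm/s; Δx = -20·3 + ½·3·3² = -46.5 cm; v ends -11 cm/s.
4–9 s: v starts -11 cm/s; Δx = -11·5 + ½·7·5² = 32.5 cm; v ends 24 cm/s.
x(9) = -10 + Σ Δx = -38 cm.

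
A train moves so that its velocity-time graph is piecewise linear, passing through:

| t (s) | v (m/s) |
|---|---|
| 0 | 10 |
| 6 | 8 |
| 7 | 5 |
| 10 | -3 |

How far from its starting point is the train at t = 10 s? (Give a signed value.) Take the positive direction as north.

Net displacement equals the area under the velocity-time graph (areas below the axis count negative).
0–6 s: ½(10 + 8)(6) = 54 m
6–7 s: ½(8 + 5)(1) = 6.5 m
7–10 s: ½(5 + -3)(3) = 3 m
Net displacement = 63.5 m

63.5 m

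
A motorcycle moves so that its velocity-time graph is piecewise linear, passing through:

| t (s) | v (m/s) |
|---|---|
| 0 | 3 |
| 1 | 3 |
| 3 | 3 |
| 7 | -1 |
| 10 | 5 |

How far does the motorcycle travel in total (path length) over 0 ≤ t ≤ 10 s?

20.5 m

Distance (not displacement) is the total path length: add the absolute areas under v-t.
0–1 s: |3| × 1 = 3 m
1–3 s: |3| × 2 = 6 m
3–7 s: v = 0 at t = 6 s; triangle areas 4.5 + 0.5 = 5 m
7–10 s: v = 0 at t = 7.5 s; triangle areas 0.25 + 6.25 = 6.5 m
Total distance = 20.5 m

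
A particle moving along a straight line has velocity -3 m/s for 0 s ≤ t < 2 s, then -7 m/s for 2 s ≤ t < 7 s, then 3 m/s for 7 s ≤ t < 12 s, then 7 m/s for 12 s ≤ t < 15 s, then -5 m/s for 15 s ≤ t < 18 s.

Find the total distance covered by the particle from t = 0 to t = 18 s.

Distance (not displacement) is the total path length: add the absolute areas under v-t.
0–2 s: |-3| × 2 = 6 m
2–7 s: |-7| × 5 = 35 m
7–12 s: |3| × 5 = 15 m
12–15 s: |7| × 3 = 21 m
15–18 s: |-5| × 3 = 15 m
Total distance = 92 m

92 m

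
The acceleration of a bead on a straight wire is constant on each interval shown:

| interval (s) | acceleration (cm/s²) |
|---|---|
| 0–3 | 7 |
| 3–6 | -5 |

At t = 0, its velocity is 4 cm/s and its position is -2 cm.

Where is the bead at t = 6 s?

On each constant-a segment, Δv = aΔt and Δx = v₀Δt + ½aΔt²; chain segment to segment.
0–3 s: v starts 4 cm/s; Δx = 4·3 + ½·7·3² = 43.5 cm; v ends 25 cm/s.
3–6 s: v starts 25 cm/s; Δx = 25·3 + ½·-5·3² = 52.5 cm; v ends 10 cm/s.
x(6) = -2 + Σ Δx = 94 cm.

94 cm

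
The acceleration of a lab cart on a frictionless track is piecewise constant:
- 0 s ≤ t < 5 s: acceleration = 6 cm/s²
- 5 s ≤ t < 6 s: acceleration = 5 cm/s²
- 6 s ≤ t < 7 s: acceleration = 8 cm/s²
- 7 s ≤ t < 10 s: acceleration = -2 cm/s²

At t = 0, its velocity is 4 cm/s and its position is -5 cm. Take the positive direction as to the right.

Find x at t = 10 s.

On each constant-a segment, Δv = aΔt and Δx = v₀Δt + ½aΔt²; chain segment to segment.
0–5 s: v starts 4 cm/s; Δx = 4·5 + ½·6·5² = 95 cm; v ends 34 cm/s.
5–6 s: v starts 34 cm/s; Δx = 34·1 + ½·5·1² = 36.5 cm; v ends 39 cm/s.
6–7 s: v starts 39 cm/s; Δx = 39·1 + ½·8·1² = 43 cm; v ends 47 cm/s.
7–10 s: v starts 47 cm/s; Δx = 47·3 + ½·-2·3² = 132 cm; v ends 41 cm/s.
x(10) = -5 + Σ Δx = 301.5 cm.

301.5 cm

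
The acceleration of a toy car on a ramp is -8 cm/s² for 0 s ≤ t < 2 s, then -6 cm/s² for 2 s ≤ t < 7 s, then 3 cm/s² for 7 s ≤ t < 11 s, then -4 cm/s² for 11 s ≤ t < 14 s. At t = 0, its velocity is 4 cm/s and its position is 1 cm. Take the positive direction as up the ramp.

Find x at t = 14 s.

On each constant-a segment, Δv = aΔt and Δx = v₀Δt + ½aΔt²; chain segment to segment.
0–2 s: v starts 4 cm/s; Δx = 4·2 + ½·-8·2² = -8 cm; v ends -12 cm/s.
2–7 s: v starts -12 cm/s; Δx = -12·5 + ½·-6·5² = -135 cm; v ends -42 cm/s.
7–11 s: v starts -42 cm/s; Δx = -42·4 + ½·3·4² = -144 cm; v ends -30 cm/s.
11–14 s: v starts -30 cm/s; Δx = -30·3 + ½·-4·3² = -108 cm; v ends -42 cm/s.
x(14) = 1 + Σ Δx = -394 cm.

-394 cm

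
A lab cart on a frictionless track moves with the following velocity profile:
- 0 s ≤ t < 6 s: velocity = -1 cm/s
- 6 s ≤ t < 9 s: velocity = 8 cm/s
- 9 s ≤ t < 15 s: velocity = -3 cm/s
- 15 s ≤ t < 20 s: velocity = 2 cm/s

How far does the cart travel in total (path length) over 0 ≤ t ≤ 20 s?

58 cm

Distance (not displacement) is the total path length: add the absolute areas under v-t.
0–6 s: |-1| × 6 = 6 cm
6–9 s: |8| × 3 = 24 cm
9–15 s: |-3| × 6 = 18 cm
15–20 s: |2| × 5 = 10 cm
Total distance = 58 cm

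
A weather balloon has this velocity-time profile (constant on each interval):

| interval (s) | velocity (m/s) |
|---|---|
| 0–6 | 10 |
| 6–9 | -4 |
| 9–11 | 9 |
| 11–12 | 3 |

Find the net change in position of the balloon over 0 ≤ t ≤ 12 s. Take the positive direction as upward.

Displacement is the signed area under the v-t curve.
0–6 s: 10 × 6 = 60 m
6–9 s: -4 × 3 = -12 m
9–11 s: 9 × 2 = 18 m
11–12 s: 3 × 1 = 3 m
Net displacement = 69 m

69 m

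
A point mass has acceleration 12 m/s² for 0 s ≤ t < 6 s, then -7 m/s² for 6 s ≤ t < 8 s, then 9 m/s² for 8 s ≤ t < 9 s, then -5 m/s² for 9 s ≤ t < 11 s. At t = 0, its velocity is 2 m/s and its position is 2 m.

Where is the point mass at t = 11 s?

556.5 m

On each constant-a segment, Δv = aΔt and Δx = v₀Δt + ½aΔt²; chain segment to segment.
0–6 s: v starts 2 m/s; Δx = 2·6 + ½·12·6² = 228 m; v ends 74 m/s.
6–8 s: v starts 74 m/s; Δx = 74·2 + ½·-7·2² = 134 m; v ends 60 m/s.
8–9 s: v starts 60 m/s; Δx = 60·1 + ½·9·1² = 64.5 m; v ends 69 m/s.
9–11 s: v starts 69 m/s; Δx = 69·2 + ½·-5·2² = 128 m; v ends 59 m/s.
x(11) = 2 + Σ Δx = 556.5 m.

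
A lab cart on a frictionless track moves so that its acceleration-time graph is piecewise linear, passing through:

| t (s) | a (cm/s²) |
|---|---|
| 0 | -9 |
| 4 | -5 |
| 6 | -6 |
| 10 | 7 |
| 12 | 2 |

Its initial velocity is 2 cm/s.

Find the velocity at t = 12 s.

Δv equals the area under the a-t graph; then v = v₀ + Δv.
0–4 s: ½(-9 + -5)(4) = -28 cm/s
4–6 s: ½(-5 + -6)(2) = -11 cm/s
6–10 s: ½(-6 + 7)(4) = 2 cm/s
10–12 s: ½(7 + 2)(2) = 9 cm/s
Δv = -28 cm/s, so v(12) = 2 + (-28) = -26 cm/s.

-26 cm/s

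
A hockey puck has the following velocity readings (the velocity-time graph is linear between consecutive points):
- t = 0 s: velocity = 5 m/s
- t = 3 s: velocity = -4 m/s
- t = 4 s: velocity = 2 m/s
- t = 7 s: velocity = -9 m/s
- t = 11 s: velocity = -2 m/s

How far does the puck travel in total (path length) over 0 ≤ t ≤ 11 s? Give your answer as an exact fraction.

Total distance travelled is ∫|v| dt — sum the magnitudes of each area piece.
0–3 s: v = 0 at t = 5/3 s; triangle areas 25/6 + 8/3 = 41/6 m
3–4 s: v = 0 at t = 11/3 s; triangle areas 4/3 + 1/3 = 5/3 m
4–7 s: v = 0 at t = 50/11 s; triangle areas 6/11 + 243/22 = 255/22 m
7–11 s: |½(-9 + -2)(4)| = 22 m
Total distance = 463/11 m

463/11 m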